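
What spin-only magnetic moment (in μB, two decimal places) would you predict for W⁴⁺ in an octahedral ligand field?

2.83 μB

W sits in group 6; removing 4 electrons leaves W⁴⁺ with 6 − 4 = 2 d electrons.
For octahedral d² the high- and low-spin configurations coincide.
Configuration: t2g^2 e_g^0 → 2 unpaired electrons.
μ(spin-only) = √[2(2+2)] = √8 ≈ 2.83 μB.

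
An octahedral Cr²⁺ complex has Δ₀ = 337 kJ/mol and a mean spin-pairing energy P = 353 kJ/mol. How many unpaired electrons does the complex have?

4

Cr is in group 6, so Cr²⁺ is d⁴ (6 − 2 = 4).
Here Δ₀ < P (337 < 353), so the high-spin state is favoured.
Filling d⁴ accordingly: t₂g³ eg¹.
Unpaired electrons: 4.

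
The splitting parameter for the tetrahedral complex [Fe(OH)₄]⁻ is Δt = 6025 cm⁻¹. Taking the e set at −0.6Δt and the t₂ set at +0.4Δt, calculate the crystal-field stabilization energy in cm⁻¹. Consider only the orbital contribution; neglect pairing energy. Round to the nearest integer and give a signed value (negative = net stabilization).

0

Each OH⁻ contributes -1; 4 × (-1) = -4. With overall charge -1, Fe is in the +3 oxidation state.
Fe is in group 8, so Fe³⁺ is d⁵ (8 − 3 = 5).
Tetrahedral splitting is small, so the complex is high-spin.
The d⁵ electrons fill as e² t₂³.
Orbital CFSE = 2(-0.6) + 3(0.4) = 0.0Δt = 0.0 × 6025 = 0 cm⁻¹.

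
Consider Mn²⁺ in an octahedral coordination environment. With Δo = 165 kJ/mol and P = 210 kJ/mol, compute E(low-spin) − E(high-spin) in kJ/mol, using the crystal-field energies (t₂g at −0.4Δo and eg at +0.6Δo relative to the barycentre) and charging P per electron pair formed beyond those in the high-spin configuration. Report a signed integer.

Group 7 minus oxidation state +2 gives a d⁵ configuration for Mn²⁺.
High-spin d⁵ fills as t₂g³ eg² with CFSE 3(−0.4) + 2(+0.6) = 0.0Δo = 0 kJ/mol.
Low-spin: t₂g⁵ eg⁰, orbital CFSE = -2.0Δo = -330 kJ/mol; plus 2 excess pairs × P = +420 kJ/mol; total 90 kJ/mol.
Thus E(LS) − E(HS) = 90 kJ/mol.

90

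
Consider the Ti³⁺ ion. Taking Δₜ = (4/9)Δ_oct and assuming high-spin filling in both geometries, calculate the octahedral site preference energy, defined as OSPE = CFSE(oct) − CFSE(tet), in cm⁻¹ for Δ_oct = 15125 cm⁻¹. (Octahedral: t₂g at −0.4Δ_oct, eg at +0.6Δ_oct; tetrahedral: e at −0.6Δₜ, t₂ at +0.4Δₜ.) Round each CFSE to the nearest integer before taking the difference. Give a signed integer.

Group 4 minus oxidation state +3 gives a d¹ configuration for Ti³⁺.
In an octahedral site d¹ (HS) is t₂g¹ eg⁰, giving CFSE(oct) = -0.4Δ_oct = -6050 cm⁻¹.
Tetrahedral: e¹ t₂⁰, CFSE = 1(−0.6) + 0(+0.4) = -0.6Δₜ = -0.6 × (4/9) × 15125 = -4033 cm⁻¹.
OSPE = -6050 − (-4033) = -2017 cm⁻¹.

-2017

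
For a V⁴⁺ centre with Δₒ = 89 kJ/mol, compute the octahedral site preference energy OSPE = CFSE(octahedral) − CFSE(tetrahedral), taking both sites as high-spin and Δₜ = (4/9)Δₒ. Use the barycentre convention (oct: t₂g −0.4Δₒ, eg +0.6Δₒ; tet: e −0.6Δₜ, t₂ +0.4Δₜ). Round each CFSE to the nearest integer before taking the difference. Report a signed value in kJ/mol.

-12

Group 5 minus oxidation state +4 gives a d¹ configuration for V⁴⁺.
Octahedral high-spin t2g^1 e_g^0: CFSE = -0.4 × 89 = -36 kJ/mol.
In a tetrahedral site the filling is e^1 t2^0: CFSE(tet) = -0.6Δₜ = -0.6 × (4/9)(89) = -24 kJ/mol.
Subtracting, OSPE = -36 − (-24) = -12 kJ/mol.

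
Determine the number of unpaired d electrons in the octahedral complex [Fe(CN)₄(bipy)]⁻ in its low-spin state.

Ligand charges: 4×(-1) from CN⁻ and 1×(+0) from bipy sum to -4; with overall charge -1, Fe is +3.
Fe sits in group 8; removing 3 electrons leaves Fe³⁺ with 8 − 3 = 5 d electrons.
Configuration: t₂g⁵ eg⁰, giving 1 unpaired electron.

1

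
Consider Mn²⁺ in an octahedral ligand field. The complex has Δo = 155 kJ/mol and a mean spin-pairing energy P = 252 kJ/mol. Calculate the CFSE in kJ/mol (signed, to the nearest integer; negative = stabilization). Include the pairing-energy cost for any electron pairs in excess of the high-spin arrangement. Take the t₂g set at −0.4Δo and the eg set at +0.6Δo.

0

Mn²⁺: group 7, so d-count = 7 − 2 = 5.
With Δo < P the complex is high-spin.
Filling d⁵ accordingly: t₂g³ eg².
Orbital CFSE = 0.0Δo = 0.0 × 155 = 0 kJ/mol.
High-spin has no excess pairs, so no pairing correction applies.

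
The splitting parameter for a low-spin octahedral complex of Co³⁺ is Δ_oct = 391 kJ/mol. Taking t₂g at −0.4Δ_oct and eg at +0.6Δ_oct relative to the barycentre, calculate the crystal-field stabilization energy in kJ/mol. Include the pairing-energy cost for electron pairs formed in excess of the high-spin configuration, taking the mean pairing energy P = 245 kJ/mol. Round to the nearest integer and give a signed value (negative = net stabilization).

Co is in group 9, so Co³⁺ is d⁶ (9 − 3 = 6).
The d⁶ electrons fill as t₂g⁶ eg⁰.
Orbital CFSE = 6(-0.4) + 0(0.6) = -2.4Δ_oct = -2.4 × 391 = -938 kJ/mol.
High-spin d⁶ would be t₂g⁴ eg² with 1 pair; low-spin has 3, so 2 excess pairs cost +2P = +490 kJ/mol.
Combining: -938 + 490 = -448 kJ/mol.

-448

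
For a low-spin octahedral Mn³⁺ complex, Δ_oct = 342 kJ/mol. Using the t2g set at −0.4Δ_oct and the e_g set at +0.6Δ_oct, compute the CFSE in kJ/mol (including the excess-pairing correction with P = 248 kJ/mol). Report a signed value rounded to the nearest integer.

-299

Mn sits in group 7; removing 3 electrons leaves Mn³⁺ with 7 − 3 = 4 d electrons.
Electron filling gives t2g^4 e_g^0.
Orbital CFSE = 4(-0.4) + 0(0.6) = -1.6Δ_oct = -1.6 × 342 = -547 kJ/mol.
Pairing penalty: 1 pair vs 0 in the high-spin reference → 1 extra × P = 248 kJ/mol.
Overall CFSE = -547 + 248 = -299 kJ/mol.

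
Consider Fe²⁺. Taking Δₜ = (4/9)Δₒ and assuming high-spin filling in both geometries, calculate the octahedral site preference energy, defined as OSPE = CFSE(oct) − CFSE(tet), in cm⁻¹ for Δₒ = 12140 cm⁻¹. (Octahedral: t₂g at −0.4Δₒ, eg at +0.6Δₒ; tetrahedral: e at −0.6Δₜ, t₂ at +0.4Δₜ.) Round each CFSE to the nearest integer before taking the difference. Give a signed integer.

-1619

Fe sits in group 8; removing 2 electrons leaves Fe²⁺ with 8 − 2 = 6 d electrons.
Octahedral (high-spin): t₂g⁴ eg², CFSE = 4(−0.4) + 2(+0.6) = -0.4Δₒ = -0.4 × 12140 = -4856 cm⁻¹.
Tetrahedral e³ t₂³ gives -0.6Δₜ = -0.6 × (4/9) × 12140 = -3237 cm⁻¹.
OSPE = CFSE(oct) − CFSE(tet) = -4856 − (-3237) = -1619 cm⁻¹.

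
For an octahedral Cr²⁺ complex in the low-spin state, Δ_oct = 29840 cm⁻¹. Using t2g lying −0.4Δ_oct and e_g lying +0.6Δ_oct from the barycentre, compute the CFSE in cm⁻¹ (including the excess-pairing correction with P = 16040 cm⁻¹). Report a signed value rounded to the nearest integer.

-31704

Cr sits in group 6; removing 2 electrons leaves Cr²⁺ with 6 − 2 = 4 d electrons.
The d⁴ electrons fill as t2g^4 e_g^0.
Orbital CFSE = 4(-0.4) + 0(0.6) = -1.6Δ_oct = -1.6 × 29840 = -47744 cm⁻¹.
High-spin d⁴ would be t2g^3 e_g^1 with 0 pairs; low-spin has 1, so 1 excess pair costs +1P = +16040 cm⁻¹.
Combining: -47744 + 16040 = -31704 cm⁻¹.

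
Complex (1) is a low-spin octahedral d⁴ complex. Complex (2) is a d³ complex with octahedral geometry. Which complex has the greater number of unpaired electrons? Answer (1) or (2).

(1): t₂g⁴ eg⁰ → 2 unpaired.
(2): For octahedral d³ the high- and low-spin configurations coincide; t2g^3 e_g^0 → 3 unpaired.
So (2) has more unpaired electrons.

(2)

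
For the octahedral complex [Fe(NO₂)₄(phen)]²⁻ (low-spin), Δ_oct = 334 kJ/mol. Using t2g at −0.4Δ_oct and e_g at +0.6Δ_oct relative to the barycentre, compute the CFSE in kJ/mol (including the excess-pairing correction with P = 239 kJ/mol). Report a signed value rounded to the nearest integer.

Ligand charges: 4×(-1) from NO₂⁻ and 1×(+0) from phen sum to -4; with overall charge -2, Fe is +2.
Fe²⁺: group 8, so d-count = 8 − 2 = 6.
The d⁶ electrons fill as t2g^6 e_g^0.
CFSE(orbital) = 6×(-0.4Δ_oct) + 0×(0.6Δ_oct) = -2.4Δ_oct; with Δ_oct = 334 kJ/mol that is -802 kJ/mol.
Relative to high-spin t2g^4 e_g^2 (1 paired), the low-spin configuration has 2 additional pairs, contributing +2 × 239 = +478 kJ/mol.
Combining: -802 + 478 = -324 kJ/mol.

-324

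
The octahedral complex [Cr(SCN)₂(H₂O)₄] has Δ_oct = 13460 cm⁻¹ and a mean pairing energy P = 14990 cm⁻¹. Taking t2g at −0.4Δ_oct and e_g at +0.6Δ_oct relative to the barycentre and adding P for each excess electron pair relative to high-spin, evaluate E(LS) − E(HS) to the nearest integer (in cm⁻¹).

Ligand charges: 2×(-1) from SCN⁻ and 4×(+0) from H₂O sum to -2; with overall charge +0, Cr is +2.
Cr²⁺: group 6, so d-count = 6 − 2 = 4.
In the high-spin limit (t2g^3 e_g^1) the orbital term is -0.6Δ_oct = -8076 cm⁻¹, with no excess pairing.
Low-spin t2g^4 e_g^0 gives -1.6Δ_oct = -21536 cm⁻¹, but forming 1 extra pair costs 1P = 14990 cm⁻¹, so E(LS) = -21536 + 14990 = -6546 cm⁻¹.
The difference is -6546 − (-8076) = 1530 cm⁻¹, so high-spin lies lower.

1530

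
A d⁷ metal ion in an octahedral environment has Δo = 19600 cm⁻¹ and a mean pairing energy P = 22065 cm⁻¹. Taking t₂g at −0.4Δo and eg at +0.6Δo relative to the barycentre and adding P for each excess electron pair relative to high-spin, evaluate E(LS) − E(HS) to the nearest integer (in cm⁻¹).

High-spin d⁷ fills as t₂g⁵ eg² with CFSE 5(−0.4) + 2(+0.6) = -0.8Δo = -15680 cm⁻¹.
Low-spin: t₂g⁶ eg¹, orbital CFSE = -1.8Δo = -35280 cm⁻¹; plus 1 excess pair × P = +22065 cm⁻¹; total -13215 cm⁻¹.
E(LS) − E(HS) = -13215 − (-15680) = 2465 cm⁻¹.

2465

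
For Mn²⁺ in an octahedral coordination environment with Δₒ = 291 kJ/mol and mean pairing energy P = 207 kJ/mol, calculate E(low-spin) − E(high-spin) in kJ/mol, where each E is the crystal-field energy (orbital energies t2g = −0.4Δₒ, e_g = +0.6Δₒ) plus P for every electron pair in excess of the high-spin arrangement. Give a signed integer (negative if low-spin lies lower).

Group 7 minus oxidation state +2 gives a d⁵ configuration for Mn²⁺.
High-spin: t2g^3 e_g^2, CFSE = 0.0Δₒ = 0 kJ/mol.
For low-spin the configuration is t2g^5 e_g^0: orbital energy -2.0 × 291 = -582 kJ/mol, and 2 additional pairs relative to high-spin add 414 kJ/mol, giving -168 kJ/mol.
The difference is -168 − (0) = -168 kJ/mol, so low-spin lies lower.

-168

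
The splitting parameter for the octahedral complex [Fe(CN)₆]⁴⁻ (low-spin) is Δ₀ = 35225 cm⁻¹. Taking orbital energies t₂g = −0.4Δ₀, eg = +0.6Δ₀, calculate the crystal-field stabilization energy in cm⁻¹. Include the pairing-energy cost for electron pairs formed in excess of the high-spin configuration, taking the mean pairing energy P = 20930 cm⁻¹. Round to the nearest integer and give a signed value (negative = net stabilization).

Each CN⁻ contributes -1; 6 × (-1) = -6. With overall charge -4, Fe is in the +2 oxidation state.
Group 8 minus oxidation state +2 gives a d⁶ configuration for Fe²⁺.
The d⁶ electrons fill as t₂g⁶ eg⁰.
Orbital CFSE = 6(-0.4) + 0(0.6) = -2.4Δ₀ = -2.4 × 35225 = -84540 cm⁻¹.
Pairing penalty: 3 pairs vs 1 in the high-spin reference → 2 extra × P = 41860 cm⁻¹.
Net CFSE = -84540 + 41860 = -42680 cm⁻¹.

-42680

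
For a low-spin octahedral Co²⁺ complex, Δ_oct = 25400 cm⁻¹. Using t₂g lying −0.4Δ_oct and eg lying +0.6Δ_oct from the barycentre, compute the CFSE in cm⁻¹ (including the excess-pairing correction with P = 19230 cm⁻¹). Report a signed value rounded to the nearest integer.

-26490

Co²⁺: group 9, so d-count = 9 − 2 = 7.
Electron filling gives t₂g⁶ eg¹.
Orbital CFSE = 6(-0.4) + 1(0.6) = -1.8Δ_oct = -1.8 × 25400 = -45720 cm⁻¹.
High-spin d⁷ would be t₂g⁵ eg² with 2 pairs; low-spin has 3, so 1 excess pair costs +1P = +19230 cm⁻¹.
Overall CFSE = -45720 + 19230 = -26490 cm⁻¹.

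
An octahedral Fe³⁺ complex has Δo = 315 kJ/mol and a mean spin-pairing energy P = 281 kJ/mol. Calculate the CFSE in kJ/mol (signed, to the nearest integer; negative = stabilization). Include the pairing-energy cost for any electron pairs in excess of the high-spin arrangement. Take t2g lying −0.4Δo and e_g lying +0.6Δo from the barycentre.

Fe is in group 8, so Fe³⁺ is d⁵ (8 − 3 = 5).
Δo > P, so pairing is preferred: the ground state is low-spin.
Configuration: t2g^5 e_g^0.
Orbital CFSE = -2.0Δo = -2.0 × 315 = -630 kJ/mol.
Excess pairs vs high-spin: 2 − 0 = 2; pairing cost = +562 kJ/mol.
Net CFSE = -630 + 562 = -68 kJ/mol.

-68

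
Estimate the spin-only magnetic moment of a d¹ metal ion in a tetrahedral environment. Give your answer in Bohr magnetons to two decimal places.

Tetrahedral splitting is small, so the complex is high-spin.
Configuration: e¹ t₂⁰ → 1 unpaired electron.
μ(spin-only) = √[1(1+2)] = √3 ≈ 1.73 Bohr magnetons.

1.73 Bohr magnetons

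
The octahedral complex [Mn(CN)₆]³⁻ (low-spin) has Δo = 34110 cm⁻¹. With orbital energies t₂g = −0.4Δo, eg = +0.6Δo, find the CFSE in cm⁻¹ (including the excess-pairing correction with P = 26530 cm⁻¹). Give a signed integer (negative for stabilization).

-28046

Each CN⁻ contributes -1; 6 × (-1) = -6. With overall charge -3, Mn is in the +3 oxidation state.
Group 7 minus oxidation state +3 gives a d⁴ configuration for Mn³⁺.
Configuration: t₂g⁴ eg⁰.
CFSE(orbital) = 4×(-0.4Δo) + 0×(0.6Δo) = -1.6Δo; with Δo = 34110 cm⁻¹ that is -54576 cm⁻¹.
Pairing penalty: 1 pair vs 0 in the high-spin reference → 1 extra × P = 26530 cm⁻¹.
Overall CFSE = -54576 + 26530 = -28046 cm⁻¹.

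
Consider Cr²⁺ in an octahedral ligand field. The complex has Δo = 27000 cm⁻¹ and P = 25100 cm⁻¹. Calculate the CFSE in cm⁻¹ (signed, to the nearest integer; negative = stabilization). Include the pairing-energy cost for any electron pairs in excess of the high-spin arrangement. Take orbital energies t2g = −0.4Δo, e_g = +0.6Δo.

-18100

Group 6 minus oxidation state +2 gives a d⁴ configuration for Cr²⁺.
Since Δo = 27000 cm⁻¹ > P = 25100 cm⁻¹, the complex adopts the low-spin configuration.
That gives t2g^4 e_g^0.
Orbital CFSE = -1.6Δo = -1.6 × 27000 = -43200 cm⁻¹.
Excess pairs vs high-spin: 1 − 0 = 1; pairing cost = +25100 cm⁻¹.
Net CFSE = -43200 + 25100 = -18100 cm⁻¹.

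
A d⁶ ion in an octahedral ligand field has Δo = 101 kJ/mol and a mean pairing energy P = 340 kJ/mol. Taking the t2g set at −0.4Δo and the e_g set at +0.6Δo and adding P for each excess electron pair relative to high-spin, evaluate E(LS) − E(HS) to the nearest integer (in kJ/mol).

High-spin d⁶ fills as t2g^4 e_g^2 with CFSE 4(−0.4) + 2(+0.6) = -0.4Δo = -40 kJ/mol.
Low-spin: t2g^6 e_g^0, orbital CFSE = -2.4Δo = -242 kJ/mol; plus 2 excess pairs × P = +680 kJ/mol; total 438 kJ/mol.
The difference is 438 − (-40) = 478 kJ/mol, so high-spin lies lower.

478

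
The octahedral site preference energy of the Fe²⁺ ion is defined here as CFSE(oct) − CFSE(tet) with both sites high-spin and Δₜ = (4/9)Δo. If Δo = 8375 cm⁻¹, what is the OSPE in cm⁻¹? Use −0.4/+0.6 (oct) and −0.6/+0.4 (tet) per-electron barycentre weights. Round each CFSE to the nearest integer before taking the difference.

-1117

Fe is in group 8, so Fe²⁺ is d⁶ (8 − 2 = 6).
Octahedral high-spin t2g^4 e_g^2: CFSE = -0.4 × 8375 = -3350 cm⁻¹.
Tetrahedral e^3 t2^3 gives -0.6Δₜ = -0.6 × (4/9) × 8375 = -2233 cm⁻¹.
OSPE = -3350 − (-2233) = -1117 cm⁻¹.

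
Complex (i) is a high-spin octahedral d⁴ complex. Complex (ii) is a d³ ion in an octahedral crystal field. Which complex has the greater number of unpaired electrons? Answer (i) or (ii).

(i)

(i): t2g^3 e_g^1 → 4 unpaired.
(ii): t2g^3 e_g^0 → 3 unpaired.
So (i) has more unpaired electrons.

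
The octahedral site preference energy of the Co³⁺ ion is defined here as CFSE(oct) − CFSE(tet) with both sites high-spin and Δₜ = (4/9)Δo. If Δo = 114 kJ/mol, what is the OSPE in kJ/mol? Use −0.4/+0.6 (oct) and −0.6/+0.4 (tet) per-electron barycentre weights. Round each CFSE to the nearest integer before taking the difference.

-16

Group 9 minus oxidation state +3 gives a d⁶ configuration for Co³⁺.
Octahedral high-spin t₂g⁴ eg²: CFSE = -0.4 × 114 = -46 kJ/mol.
In a tetrahedral site the filling is e³ t₂³: CFSE(tet) = -0.6Δₜ = -0.6 × (4/9)(114) = -30 kJ/mol.
Subtracting, OSPE = -46 − (-30) = -16 kJ/mol.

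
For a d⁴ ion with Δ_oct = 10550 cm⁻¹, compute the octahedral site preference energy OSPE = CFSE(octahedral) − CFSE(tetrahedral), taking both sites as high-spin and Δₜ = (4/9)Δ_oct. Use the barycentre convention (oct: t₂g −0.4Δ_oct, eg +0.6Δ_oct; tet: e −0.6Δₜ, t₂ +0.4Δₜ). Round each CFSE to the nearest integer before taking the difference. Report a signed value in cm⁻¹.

In an octahedral site d⁴ (HS) is t₂g³ eg¹, giving CFSE(oct) = -0.6Δ_oct = -6330 cm⁻¹.
In a tetrahedral site the filling is e² t₂²: CFSE(tet) = -0.4Δₜ = -0.4 × (4/9)(10550) = -1876 cm⁻¹.
OSPE = -6330 − (-1876) = -4454 cm⁻¹.

-4454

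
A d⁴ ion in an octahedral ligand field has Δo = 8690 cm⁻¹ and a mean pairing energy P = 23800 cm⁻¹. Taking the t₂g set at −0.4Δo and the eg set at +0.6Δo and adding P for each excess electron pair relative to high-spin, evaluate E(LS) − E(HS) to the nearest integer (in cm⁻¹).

15110

High-spin d⁴ fills as t₂g³ eg¹ with CFSE 3(−0.4) + 1(+0.6) = -0.6Δo = -5214 cm⁻¹.
For low-spin the configuration is t₂g⁴ eg⁰: orbital energy -1.6 × 8690 = -13904 cm⁻¹, and 1 additional pair relative to high-spin adds 23800 cm⁻¹, giving 9896 cm⁻¹.
Thus E(LS) − E(HS) = 15110 cm⁻¹.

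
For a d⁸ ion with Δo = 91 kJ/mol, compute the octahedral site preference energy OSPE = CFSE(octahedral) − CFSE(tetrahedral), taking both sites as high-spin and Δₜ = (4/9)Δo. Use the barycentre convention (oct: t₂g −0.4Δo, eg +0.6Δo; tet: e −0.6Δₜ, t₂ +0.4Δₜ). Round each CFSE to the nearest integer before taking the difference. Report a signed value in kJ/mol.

-77

In an octahedral site d⁸ (HS) is t₂g⁶ eg², giving CFSE(oct) = -1.2Δo = -109 kJ/mol.
Tetrahedral e⁴ t₂⁴ gives -0.8Δₜ = -0.8 × (4/9) × 91 = -32 kJ/mol.
Subtracting, OSPE = -109 − (-32) = -77 kJ/mol.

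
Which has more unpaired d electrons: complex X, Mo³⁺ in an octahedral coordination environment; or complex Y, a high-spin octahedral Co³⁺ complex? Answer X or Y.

Y

X: Group 6 minus oxidation state +3 gives a d³ configuration for Mo³⁺; For octahedral d³ the high- and low-spin configurations coincide; t₂g³ eg⁰ → 3 unpaired.
Y: Group 9 minus oxidation state +3 gives a d⁶ configuration for Co³⁺; t₂g⁴ eg² → 4 unpaired.
So Y has more unpaired electrons.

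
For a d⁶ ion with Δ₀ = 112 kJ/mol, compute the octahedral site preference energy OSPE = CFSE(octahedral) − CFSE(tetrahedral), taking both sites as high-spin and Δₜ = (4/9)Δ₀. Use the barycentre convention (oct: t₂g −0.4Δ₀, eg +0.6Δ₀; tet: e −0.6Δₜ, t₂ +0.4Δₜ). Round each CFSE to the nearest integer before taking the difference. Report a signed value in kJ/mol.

-15

Octahedral (high-spin): t2g^4 e_g^2, CFSE = 4(−0.4) + 2(+0.6) = -0.4Δ₀ = -0.4 × 112 = -45 kJ/mol.
Tetrahedral e^3 t2^3 gives -0.6Δₜ = -0.6 × (4/9) × 112 = -30 kJ/mol.
OSPE = -45 − (-30) = -15 kJ/mol.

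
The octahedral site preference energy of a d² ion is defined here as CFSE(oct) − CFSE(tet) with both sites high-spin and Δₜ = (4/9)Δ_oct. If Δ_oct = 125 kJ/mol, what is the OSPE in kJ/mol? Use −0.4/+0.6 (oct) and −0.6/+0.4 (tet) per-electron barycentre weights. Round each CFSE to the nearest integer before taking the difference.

Octahedral (high-spin): t2g^2 e_g^0, CFSE = 2(−0.4) + 0(+0.6) = -0.8Δ_oct = -0.8 × 125 = -100 kJ/mol.
Tetrahedral e^2 t2^0 gives -1.2Δₜ = -1.2 × (4/9) × 125 = -67 kJ/mol.
OSPE = CFSE(oct) − CFSE(tet) = -100 − (-67) = -33 kJ/mol.

-33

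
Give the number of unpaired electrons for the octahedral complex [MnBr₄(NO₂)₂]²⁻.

3

Ligand charges: 4×(-1) from Br⁻ and 2×(-1) from NO₂⁻ sum to -6; with overall charge -2, Mn is +4.
Group 7 minus oxidation state +4 gives a d³ configuration for Mn⁴⁺.
Configuration: t2g^3 e_g^0, giving 3 unpaired electrons.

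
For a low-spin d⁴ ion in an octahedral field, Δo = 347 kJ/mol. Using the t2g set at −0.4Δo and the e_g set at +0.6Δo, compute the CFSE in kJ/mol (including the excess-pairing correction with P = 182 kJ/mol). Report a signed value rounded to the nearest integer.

Electron filling gives t2g^4 e_g^0.
The orbital stabilization is -1.6Δo = -1.6 × 347 = -555 kJ/mol.
High-spin d⁴ would be t2g^3 e_g^1 with 0 pairs; low-spin has 1, so 1 excess pair costs +1P = +182 kJ/mol.
Overall CFSE = -555 + 182 = -373 kJ/mol.

-373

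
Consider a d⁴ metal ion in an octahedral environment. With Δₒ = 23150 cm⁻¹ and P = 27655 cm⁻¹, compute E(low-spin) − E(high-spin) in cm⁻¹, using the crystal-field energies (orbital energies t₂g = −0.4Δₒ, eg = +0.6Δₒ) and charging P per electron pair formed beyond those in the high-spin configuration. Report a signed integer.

In the high-spin limit (t₂g³ eg¹) the orbital term is -0.6Δₒ = -13890 cm⁻¹, with no excess pairing.
For low-spin the configuration is t₂g⁴ eg⁰: orbital energy -1.6 × 23150 = -37040 cm⁻¹, and 1 additional pair relative to high-spin adds 27655 cm⁻¹, giving -9385 cm⁻¹.
Thus E(LS) − E(HS) = 4505 cm⁻¹.

4505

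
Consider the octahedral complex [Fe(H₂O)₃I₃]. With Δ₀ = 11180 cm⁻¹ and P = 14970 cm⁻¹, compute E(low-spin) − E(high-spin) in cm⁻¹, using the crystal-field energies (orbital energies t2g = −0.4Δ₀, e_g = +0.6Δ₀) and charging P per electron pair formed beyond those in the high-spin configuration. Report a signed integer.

Ligand charges: 3×(+0) from H₂O and 3×(-1) from I⁻ sum to -3; with overall charge +0, Fe is +3.
Group 8 minus oxidation state +3 gives a d⁵ configuration for Fe³⁺.
High-spin d⁵ fills as t2g^3 e_g^2 with CFSE 3(−0.4) + 2(+0.6) = 0.0Δ₀ = 0 cm⁻¹.
For low-spin the configuration is t2g^5 e_g^0: orbital energy -2.0 × 11180 = -22360 cm⁻¹, and 2 additional pairs relative to high-spin add 29940 cm⁻¹, giving 7580 cm⁻¹.
The difference is 7580 − (0) = 7580 cm⁻¹, so high-spin lies lower.

7580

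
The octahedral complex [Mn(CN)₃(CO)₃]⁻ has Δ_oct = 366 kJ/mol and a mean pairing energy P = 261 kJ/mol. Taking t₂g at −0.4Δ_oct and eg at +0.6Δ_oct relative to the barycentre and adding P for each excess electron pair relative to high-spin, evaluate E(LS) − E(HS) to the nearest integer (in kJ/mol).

-210

Ligand charges: 3×(-1) from CN⁻ and 3×(+0) from CO sum to -3; with overall charge -1, Mn is +2.
Group 7 minus oxidation state +2 gives a d⁵ configuration for Mn²⁺.
High-spin: t₂g³ eg², CFSE = 0.0Δ_oct = 0 kJ/mol.
Low-spin t₂g⁵ eg⁰ gives -2.0Δ_oct = -732 kJ/mol, but forming 2 extra pairs costs 2P = 522 kJ/mol, so E(LS) = -732 + 522 = -210 kJ/mol.
Thus E(LS) − E(HS) = -210 kJ/mol.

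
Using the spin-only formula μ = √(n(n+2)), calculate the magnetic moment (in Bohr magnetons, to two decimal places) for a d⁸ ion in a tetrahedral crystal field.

2.83 Bohr magnetons

With tetrahedral geometry the complex is necessarily high-spin.
Configuration: e^4 t2^4 → 2 unpaired electrons.
μ(spin-only) = √[2(2+2)] = √8 ≈ 2.83 Bohr magnetons.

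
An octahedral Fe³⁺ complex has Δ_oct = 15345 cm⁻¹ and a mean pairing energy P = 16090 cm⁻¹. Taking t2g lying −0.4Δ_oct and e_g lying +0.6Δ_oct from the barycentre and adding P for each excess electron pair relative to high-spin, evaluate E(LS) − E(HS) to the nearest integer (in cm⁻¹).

1490

Group 8 minus oxidation state +3 gives a d⁵ configuration for Fe³⁺.
High-spin d⁵ fills as t2g^3 e_g^2 with CFSE 3(−0.4) + 2(+0.6) = 0.0Δ_oct = 0 cm⁻¹.
Low-spin t2g^5 e_g^0 gives -2.0Δ_oct = -30690 cm⁻¹, but forming 2 extra pairs costs 2P = 32180 cm⁻¹, so E(LS) = -30690 + 32180 = 1490 cm⁻¹.
Thus E(LS) − E(HS) = 1490 cm⁻¹.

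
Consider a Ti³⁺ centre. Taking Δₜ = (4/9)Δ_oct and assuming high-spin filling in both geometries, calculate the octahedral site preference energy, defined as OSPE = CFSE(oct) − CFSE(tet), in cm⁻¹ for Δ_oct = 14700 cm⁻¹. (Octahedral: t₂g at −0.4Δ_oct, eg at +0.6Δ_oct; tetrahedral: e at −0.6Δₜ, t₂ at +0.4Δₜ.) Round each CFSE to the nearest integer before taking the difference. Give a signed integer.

-1960

Ti sits in group 4; removing 3 electrons leaves Ti³⁺ with 4 − 3 = 1 d electrons.
In an octahedral site d¹ (HS) is t₂g¹ eg⁰, giving CFSE(oct) = -0.4Δ_oct = -5880 cm⁻¹.
In a tetrahedral site the filling is e¹ t₂⁰: CFSE(tet) = -0.6Δₜ = -0.6 × (4/9)(14700) = -3920 cm⁻¹.
Subtracting, OSPE = -5880 − (-3920) = -1960 cm⁻¹.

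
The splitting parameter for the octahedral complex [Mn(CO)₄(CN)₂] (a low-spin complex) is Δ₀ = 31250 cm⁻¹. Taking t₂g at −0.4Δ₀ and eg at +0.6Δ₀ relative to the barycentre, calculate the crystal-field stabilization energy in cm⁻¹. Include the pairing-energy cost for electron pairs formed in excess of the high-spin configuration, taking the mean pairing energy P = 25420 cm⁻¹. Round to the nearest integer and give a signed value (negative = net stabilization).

-11660

Ligand charges: 4×(+0) from CO and 2×(-1) from CN⁻ sum to -2; with overall charge +0, Mn is +2.
Mn sits in group 7; removing 2 electrons leaves Mn²⁺ with 7 − 2 = 5 d electrons.
Configuration: t₂g⁵ eg⁰.
Orbital CFSE = 5(-0.4) + 0(0.6) = -2.0Δ₀ = -2.0 × 31250 = -62500 cm⁻¹.
Pairing penalty: 2 pairs vs 0 in the high-spin reference → 2 extra × P = 50840 cm⁻¹.
Combining: -62500 + 50840 = -11660 cm⁻¹.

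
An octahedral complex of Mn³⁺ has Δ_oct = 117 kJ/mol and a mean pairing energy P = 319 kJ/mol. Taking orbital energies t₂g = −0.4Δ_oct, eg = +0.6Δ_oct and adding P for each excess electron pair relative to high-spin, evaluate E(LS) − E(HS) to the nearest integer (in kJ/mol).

Group 7 minus oxidation state +3 gives a d⁴ configuration for Mn³⁺.
High-spin d⁴ fills as t₂g³ eg¹ with CFSE 3(−0.4) + 1(+0.6) = -0.6Δ_oct = -70 kJ/mol.
Low-spin: t₂g⁴ eg⁰, orbital CFSE = -1.6Δ_oct = -187 kJ/mol; plus 1 excess pair × P = +319 kJ/mol; total 132 kJ/mol.
Thus E(LS) − E(HS) = 202 kJ/mol.

202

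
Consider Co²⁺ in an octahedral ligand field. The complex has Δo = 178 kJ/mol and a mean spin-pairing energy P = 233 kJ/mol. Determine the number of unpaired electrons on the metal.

3

Co sits in group 9; removing 2 electrons leaves Co²⁺ with 9 − 2 = 7 d electrons.
Since Δo = 178 kJ/mol < P = 233 kJ/mol, the complex adopts the high-spin configuration.
Configuration: t₂g⁵ eg².
Unpaired electrons: 3.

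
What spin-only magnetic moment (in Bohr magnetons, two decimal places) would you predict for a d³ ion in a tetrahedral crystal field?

3.87 Bohr magnetons

Tetrahedral splitting is small, so the complex is high-spin.
Configuration: e^2 t2^1 → 3 unpaired electrons.
μ(spin-only) = √[3(3+2)] = √15 ≈ 3.87 Bohr magnetons.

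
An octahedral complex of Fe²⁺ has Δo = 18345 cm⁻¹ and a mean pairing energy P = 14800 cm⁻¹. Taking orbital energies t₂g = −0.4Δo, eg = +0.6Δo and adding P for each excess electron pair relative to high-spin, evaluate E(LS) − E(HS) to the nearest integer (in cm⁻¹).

-7090

Fe is in group 8, so Fe²⁺ is d⁶ (8 − 2 = 6).
In the high-spin limit (t₂g⁴ eg²) the orbital term is -0.4Δo = -7338 cm⁻¹, with no excess pairing.
For low-spin the configuration is t₂g⁶ eg⁰: orbital energy -2.4 × 18345 = -44028 cm⁻¹, and 2 additional pairs relative to high-spin add 29600 cm⁻¹, giving -14428 cm⁻¹.
The difference is -14428 − (-7338) = -7090 cm⁻¹, so low-spin lies lower.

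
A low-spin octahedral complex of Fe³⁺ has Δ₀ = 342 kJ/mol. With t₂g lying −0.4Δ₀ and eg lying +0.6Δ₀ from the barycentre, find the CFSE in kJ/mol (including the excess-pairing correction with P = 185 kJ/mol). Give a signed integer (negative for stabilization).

Fe sits in group 8; removing 3 electrons leaves Fe³⁺ with 8 − 3 = 5 d electrons.
Electron filling gives t₂g⁵ eg⁰.
The orbital stabilization is -2.0Δ₀ = -2.0 × 342 = -684 kJ/mol.
Pairing penalty: 2 pairs vs 0 in the high-spin reference → 2 extra × P = 370 kJ/mol.
Overall CFSE = -684 + 370 = -314 kJ/mol.

-314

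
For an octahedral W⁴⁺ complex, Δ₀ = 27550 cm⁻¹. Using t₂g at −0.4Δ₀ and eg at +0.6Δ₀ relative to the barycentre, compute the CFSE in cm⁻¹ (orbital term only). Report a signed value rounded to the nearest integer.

-22040

W is in group 6, so W⁴⁺ is d² (6 − 4 = 2).
Configuration: t₂g² eg⁰.
CFSE(orbital) = 2×(-0.4Δ₀) + 0×(0.6Δ₀) = -0.8Δ₀; with Δ₀ = 27550 cm⁻¹ that is -22040 cm⁻¹.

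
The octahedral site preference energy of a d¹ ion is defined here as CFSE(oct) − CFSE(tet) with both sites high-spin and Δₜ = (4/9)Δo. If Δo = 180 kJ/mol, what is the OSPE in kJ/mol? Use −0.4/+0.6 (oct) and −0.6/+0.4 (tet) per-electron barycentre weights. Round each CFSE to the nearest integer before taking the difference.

Octahedral high-spin t₂g¹ eg⁰: CFSE = -0.4 × 180 = -72 kJ/mol.
Tetrahedral: e¹ t₂⁰, CFSE = 1(−0.6) + 0(+0.4) = -0.6Δₜ = -0.6 × (4/9) × 180 = -48 kJ/mol.
OSPE = CFSE(oct) − CFSE(tet) = -72 − (-48) = -24 kJ/mol.

-24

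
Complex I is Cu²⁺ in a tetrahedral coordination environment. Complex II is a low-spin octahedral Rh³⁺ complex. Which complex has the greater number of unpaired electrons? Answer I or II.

I

I: Cu²⁺: group 11, so d-count = 11 − 2 = 9; With tetrahedral geometry the complex is necessarily high-spin; e⁴ t₂⁵ → 1 unpaired.
II: Rh³⁺: group 9, so d-count = 9 − 3 = 6; t₂g⁶ eg⁰ → 0 unpaired.
So I has more unpaired electrons.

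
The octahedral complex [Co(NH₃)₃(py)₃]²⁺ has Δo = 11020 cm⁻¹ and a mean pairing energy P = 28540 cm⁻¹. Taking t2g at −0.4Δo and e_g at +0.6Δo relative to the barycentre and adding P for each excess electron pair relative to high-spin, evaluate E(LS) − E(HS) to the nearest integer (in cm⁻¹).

Ligand charges: 3×(+0) from NH₃ and 3×(+0) from py sum to +0; with overall charge +2, Co is +2.
Co sits in group 9; removing 2 electrons leaves Co²⁺ with 9 − 2 = 7 d electrons.
High-spin d⁷ fills as t2g^5 e_g^2 with CFSE 5(−0.4) + 2(+0.6) = -0.8Δo = -8816 cm⁻¹.
Low-spin: t2g^6 e_g^1, orbital CFSE = -1.8Δo = -19836 cm⁻¹; plus 1 excess pair × P = +28540 cm⁻¹; total 8704 cm⁻¹.
The difference is 8704 − (-8816) = 17520 cm⁻¹, so high-spin lies lower.

17520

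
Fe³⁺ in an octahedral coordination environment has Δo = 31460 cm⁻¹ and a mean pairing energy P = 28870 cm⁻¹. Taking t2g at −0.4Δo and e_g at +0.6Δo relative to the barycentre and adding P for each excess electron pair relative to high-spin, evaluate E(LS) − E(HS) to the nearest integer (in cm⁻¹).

Fe sits in group 8; removing 3 electrons leaves Fe³⁺ with 8 − 3 = 5 d electrons.
High-spin: t2g^3 e_g^2, CFSE = 0.0Δo = 0 cm⁻¹.
Low-spin: t2g^5 e_g^0, orbital CFSE = -2.0Δo = -62920 cm⁻¹; plus 2 excess pairs × P = +57740 cm⁻¹; total -5180 cm⁻¹.
E(LS) − E(HS) = -5180 − (0) = -5180 cm⁻¹.

-5180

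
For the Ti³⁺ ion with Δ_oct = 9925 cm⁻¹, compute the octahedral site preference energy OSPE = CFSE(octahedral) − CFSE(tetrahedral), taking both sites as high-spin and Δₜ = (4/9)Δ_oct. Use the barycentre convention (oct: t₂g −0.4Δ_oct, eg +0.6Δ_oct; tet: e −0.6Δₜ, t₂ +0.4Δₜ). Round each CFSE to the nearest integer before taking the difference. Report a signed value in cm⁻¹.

Group 4 minus oxidation state +3 gives a d¹ configuration for Ti³⁺.
In an octahedral site d¹ (HS) is t2g^1 e_g^0, giving CFSE(oct) = -0.4Δ_oct = -3970 cm⁻¹.
In a tetrahedral site the filling is e^1 t2^0: CFSE(tet) = -0.6Δₜ = -0.6 × (4/9)(9925) = -2647 cm⁻¹.
OSPE = -3970 − (-2647) = -1323 cm⁻¹.

-1323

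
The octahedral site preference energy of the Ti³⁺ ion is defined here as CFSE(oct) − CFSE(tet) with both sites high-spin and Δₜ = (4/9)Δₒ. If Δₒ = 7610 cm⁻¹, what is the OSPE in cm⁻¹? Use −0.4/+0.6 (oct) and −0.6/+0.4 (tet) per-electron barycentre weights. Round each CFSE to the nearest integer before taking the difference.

Ti sits in group 4; removing 3 electrons leaves Ti³⁺ with 4 − 3 = 1 d electrons.
In an octahedral site d¹ (HS) is t2g^1 e_g^0, giving CFSE(oct) = -0.4Δₒ = -3044 cm⁻¹.
Tetrahedral: e^1 t2^0, CFSE = 1(−0.6) + 0(+0.4) = -0.6Δₜ = -0.6 × (4/9) × 7610 = -2029 cm⁻¹.
OSPE = -3044 − (-2029) = -1015 cm⁻¹.

-1015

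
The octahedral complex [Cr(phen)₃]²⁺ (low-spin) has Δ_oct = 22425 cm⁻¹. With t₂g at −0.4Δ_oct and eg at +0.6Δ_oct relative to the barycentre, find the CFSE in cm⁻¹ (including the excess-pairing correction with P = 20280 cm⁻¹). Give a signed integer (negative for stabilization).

-15600

phen is neutral, so the +2 overall charge sits on Cr: oxidation state +2.
Cr is in group 6, so Cr²⁺ is d⁴ (6 − 2 = 4).
Configuration: t₂g⁴ eg⁰.
CFSE(orbital) = 4×(-0.4Δ_oct) + 0×(0.6Δ_oct) = -1.6Δ_oct; with Δ_oct = 22425 cm⁻¹ that is -35880 cm⁻¹.
Relative to high-spin t₂g³ eg¹ (0 paired), the low-spin configuration has 1 additional pair, contributing +1 × 20280 = +20280 cm⁻¹.
Combining: -35880 + 20280 = -15600 cm⁻¹.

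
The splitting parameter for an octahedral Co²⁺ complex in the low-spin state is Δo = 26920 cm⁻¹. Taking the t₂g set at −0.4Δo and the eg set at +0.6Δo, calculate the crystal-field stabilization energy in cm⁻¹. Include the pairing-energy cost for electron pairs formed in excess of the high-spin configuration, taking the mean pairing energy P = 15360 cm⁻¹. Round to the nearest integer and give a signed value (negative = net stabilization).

-33096

Co²⁺: group 9, so d-count = 9 − 2 = 7.
The d⁷ electrons fill as t₂g⁶ eg¹.
The orbital stabilization is -1.8Δo = -1.8 × 26920 = -48456 cm⁻¹.
High-spin d⁷ would be t₂g⁵ eg² with 2 pairs; low-spin has 3, so 1 excess pair costs +1P = +15360 cm⁻¹.
Overall CFSE = -48456 + 15360 = -33096 cm⁻¹.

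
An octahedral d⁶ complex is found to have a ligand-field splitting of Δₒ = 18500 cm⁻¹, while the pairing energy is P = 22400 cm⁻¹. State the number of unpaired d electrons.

Here Δₒ < P (18500 < 22400), so the high-spin state is favoured.
Filling d⁶ accordingly: t2g^4 e_g^2.
Unpaired electrons: 4.

4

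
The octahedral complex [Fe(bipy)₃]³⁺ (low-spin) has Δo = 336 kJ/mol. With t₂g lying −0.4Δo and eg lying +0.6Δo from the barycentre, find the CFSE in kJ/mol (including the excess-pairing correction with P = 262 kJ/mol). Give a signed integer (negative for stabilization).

bipy is neutral, so the +3 overall charge sits on Fe: oxidation state +3.
Fe is in group 8, so Fe³⁺ is d⁵ (8 − 3 = 5).
Configuration: t₂g⁵ eg⁰.
CFSE(orbital) = 5×(-0.4Δo) + 0×(0.6Δo) = -2.0Δo; with Δo = 336 kJ/mol that is -672 kJ/mol.
Relative to high-spin t₂g³ eg² (0 paired), the low-spin configuration has 2 additional pairs, contributing +2 × 262 = +524 kJ/mol.
Net CFSE = -672 + 524 = -148 kJ/mol.

-148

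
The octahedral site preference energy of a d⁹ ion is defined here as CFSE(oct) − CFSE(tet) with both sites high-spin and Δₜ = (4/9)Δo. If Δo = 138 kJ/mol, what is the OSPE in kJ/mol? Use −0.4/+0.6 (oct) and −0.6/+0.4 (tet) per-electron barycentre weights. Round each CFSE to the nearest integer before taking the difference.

-58

Octahedral high-spin t2g^6 e_g^3: CFSE = -0.6 × 138 = -83 kJ/mol.
Tetrahedral: e^4 t2^5, CFSE = 4(−0.6) + 5(+0.4) = -0.4Δₜ = -0.4 × (4/9) × 138 = -25 kJ/mol.
Subtracting, OSPE = -83 − (-25) = -58 kJ/mol.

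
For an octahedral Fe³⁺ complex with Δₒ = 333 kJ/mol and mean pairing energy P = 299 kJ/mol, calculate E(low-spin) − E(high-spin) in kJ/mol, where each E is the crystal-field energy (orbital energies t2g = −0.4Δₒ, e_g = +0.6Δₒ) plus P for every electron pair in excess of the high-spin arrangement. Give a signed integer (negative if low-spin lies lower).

Fe³⁺: group 8, so d-count = 8 − 3 = 5.
High-spin d⁵ fills as t2g^3 e_g^2 with CFSE 3(−0.4) + 2(+0.6) = 0.0Δₒ = 0 kJ/mol.
Low-spin t2g^5 e_g^0 gives -2.0Δₒ = -666 kJ/mol, but forming 2 extra pairs costs 2P = 598 kJ/mol, so E(LS) = -666 + 598 = -68 kJ/mol.
Thus E(LS) − E(HS) = -68 kJ/mol.

-68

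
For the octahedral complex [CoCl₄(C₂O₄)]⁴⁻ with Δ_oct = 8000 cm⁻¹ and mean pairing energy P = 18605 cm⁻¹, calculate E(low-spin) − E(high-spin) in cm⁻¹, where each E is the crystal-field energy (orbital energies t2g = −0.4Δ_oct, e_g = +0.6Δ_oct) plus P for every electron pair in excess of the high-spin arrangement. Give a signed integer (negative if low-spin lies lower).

10605

Ligand charges: 4×(-1) from Cl⁻ and 1×(-2) from C₂O₄²⁻ sum to -6; with overall charge -4, Co is +2.
Co sits in group 9; removing 2 electrons leaves Co²⁺ with 9 − 2 = 7 d electrons.
High-spin: t2g^5 e_g^2, CFSE = -0.8Δ_oct = -6400 cm⁻¹.
For low-spin the configuration is t2g^6 e_g^1: orbital energy -1.8 × 8000 = -14400 cm⁻¹, and 1 additional pair relative to high-spin adds 18605 cm⁻¹, giving 4205 cm⁻¹.
The difference is 4205 − (-6400) = 10605 cm⁻¹, so high-spin lies lower.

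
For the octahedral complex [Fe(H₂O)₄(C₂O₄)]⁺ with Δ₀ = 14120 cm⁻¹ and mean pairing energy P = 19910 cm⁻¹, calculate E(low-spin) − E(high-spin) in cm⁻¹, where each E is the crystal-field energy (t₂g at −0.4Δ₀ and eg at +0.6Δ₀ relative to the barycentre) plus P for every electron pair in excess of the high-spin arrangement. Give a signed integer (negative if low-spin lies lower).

11580

Ligand charges: 4×(+0) from H₂O and 1×(-2) from C₂O₄²⁻ sum to -2; with overall charge +1, Fe is +3.
Fe is in group 8, so Fe³⁺ is d⁵ (8 − 3 = 5).
High-spin d⁵ fills as t₂g³ eg² with CFSE 3(−0.4) + 2(+0.6) = 0.0Δ₀ = 0 cm⁻¹.
For low-spin the configuration is t₂g⁵ eg⁰: orbital energy -2.0 × 14120 = -28240 cm⁻¹, and 2 additional pairs relative to high-spin add 39820 cm⁻¹, giving 11580 cm⁻¹.
E(LS) − E(HS) = 11580 − (0) = 11580 cm⁻¹.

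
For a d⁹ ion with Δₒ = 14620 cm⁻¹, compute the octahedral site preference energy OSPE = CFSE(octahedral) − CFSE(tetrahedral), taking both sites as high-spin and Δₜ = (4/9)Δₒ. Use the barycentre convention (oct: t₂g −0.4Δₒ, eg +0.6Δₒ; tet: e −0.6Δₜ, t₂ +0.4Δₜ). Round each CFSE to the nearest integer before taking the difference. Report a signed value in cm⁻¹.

-6173

In an octahedral site d⁹ (HS) is t₂g⁶ eg³, giving CFSE(oct) = -0.6Δₒ = -8772 cm⁻¹.
In a tetrahedral site the filling is e⁴ t₂⁵: CFSE(tet) = -0.4Δₜ = -0.4 × (4/9)(14620) = -2599 cm⁻¹.
OSPE = -8772 − (-2599) = -6173 cm⁻¹.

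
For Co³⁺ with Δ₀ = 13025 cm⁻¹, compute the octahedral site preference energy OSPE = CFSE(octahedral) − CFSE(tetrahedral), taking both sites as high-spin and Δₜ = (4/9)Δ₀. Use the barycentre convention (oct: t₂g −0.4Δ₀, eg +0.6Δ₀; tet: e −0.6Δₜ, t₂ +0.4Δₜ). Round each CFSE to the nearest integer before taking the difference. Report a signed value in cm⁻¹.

-1737

Co³⁺: group 9, so d-count = 9 − 3 = 6.
Octahedral high-spin t2g^4 e_g^2: CFSE = -0.4 × 13025 = -5210 cm⁻¹.
In a tetrahedral site the filling is e^3 t2^3: CFSE(tet) = -0.6Δₜ = -0.6 × (4/9)(13025) = -3473 cm⁻¹.
OSPE = -5210 − (-3473) = -1737 cm⁻¹.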